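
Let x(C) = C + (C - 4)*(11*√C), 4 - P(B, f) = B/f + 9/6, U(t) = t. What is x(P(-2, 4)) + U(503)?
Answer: 506 - 11*√3 ≈ 486.95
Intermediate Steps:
P(B, f) = 5/2 - B/f (P(B, f) = 4 - (B/f + 9/6) = 4 - (B/f + 9*(⅙)) = 4 - (B/f + 3/2) = 4 - (3/2 + B/f) = 4 + (-3/2 - B/f) = 5/2 - B/f)
x(C) = C + 11*√C*(-4 + C) (x(C) = C + (-4 + C)*(11*√C) = C + 11*√C*(-4 + C))
x(P(-2, 4)) + U(503) = ((5/2 - 1*(-2)/4) - 44*√(5/2 - 1*(-2)/4) + 11*(5/2 - 1*(-2)/4)^(3/2)) + 503 = ((5/2 - 1*(-2)*¼) - 44*√(5/2 - 1*(-2)*¼) + 11*(5/2 - 1*(-2)*¼)^(3/2)) + 503 = ((5/2 + ½) - 44*√(5/2 + ½) + 11*(5/2 + ½)^(3/2)) + 503 = (3 - 44*√3 + 11*3^(3/2)) + 503 = (3 - 44*√3 + 11*(3*√3)) + 503 = (3 - 44*√3 + 33*√3) + 503 = (3 - 11*√3) + 503 = 506 - 11*√3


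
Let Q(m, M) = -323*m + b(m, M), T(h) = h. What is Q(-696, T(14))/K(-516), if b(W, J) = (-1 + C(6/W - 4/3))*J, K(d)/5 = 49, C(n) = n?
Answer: 39110887/42630 ≈ 917.45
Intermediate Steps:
K(d) = 245 (K(d) = 5*49 = 245)
b(W, J) = J*(-7/3 + 6/W) (b(W, J) = (-1 + (6/W - 4/3))*J = (-1 + (-4/3 + 6/W))*J = (-7/3 + 6/W)*J = J*(-7/3 + 6/W))
Q(m, M) = -323*m + M*(18 - 7*m)/(3*m)
Q(-696, T(14))/K(-516) = (-323*(-696) - 7/3*14 + 6*14/(-696))/245 = (224808 - 98/3 + 6*14*(-1/696))*(1/245) = (224808 - 98/3 - 7/58)*(1/245) = (39110887/174)*(1/245) = 39110887/42630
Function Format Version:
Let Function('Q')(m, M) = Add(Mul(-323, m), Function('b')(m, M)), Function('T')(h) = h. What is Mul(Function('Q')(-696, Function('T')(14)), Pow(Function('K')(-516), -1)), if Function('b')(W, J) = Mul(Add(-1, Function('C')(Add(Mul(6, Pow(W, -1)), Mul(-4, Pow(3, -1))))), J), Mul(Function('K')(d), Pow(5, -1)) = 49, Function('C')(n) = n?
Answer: Rational(39110887, 42630) ≈ 917.45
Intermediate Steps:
Function('K')(d) = 245 (Function('K')(d) = Mul(5, 49) = 245)
Function('b')(W, J) = Mul(J, Add(Rational(-7, 3), Mul(6, Pow(W, -1)))) (Function('b')(W, J) = Mul(Add(-1, Add(Mul(6, Pow(W, -1)), Mul(-4, Pow(3, -1)))), J) = Mul(Add(-1, Add(Mul(6, Pow(W, -1)), Mul(-4, Rational(1, 3)))), J) = Mul(Add(-1, Add(Mul(6, Pow(W, -1)), Rational(-4, 3))), J) = Mul(Add(-1, Add(Rational(-4, 3), Mul(6, Pow(W, -1)))), J) = Mul(Add(Rational(-7, 3), Mul(6, Pow(W, -1))), J) = Mul(J, Add(Rational(-7, 3), Mul(6, Pow(W, -1)))))
Function('Q')(m, M) = Add(Mul(-323, m), Mul(Rational(1, 3), M, Pow(m, -1), Add(18, Mul(-7, m))))
Mul(Function('Q')(-696, Function('T')(14)), Pow(Function('K')(-516), -1)) = Mul(Add(Mul(-323, -696), Mul(Rational(-7, 3), 14), Mul(6, 14, Pow(-696, -1))), Pow(245, -1)) = Mul(Add(224808, Rational(-98, 3), Mul(6, 14, Rational(-1, 696))), Rational(1, 245)) = Mul(Add(224808, Rational(-98, 3), Rational(-7, 58)), Rational(1, 245)) = Mul(Rational(39110887, 174), Rational(1, 245)) = Rational(39110887, 42630)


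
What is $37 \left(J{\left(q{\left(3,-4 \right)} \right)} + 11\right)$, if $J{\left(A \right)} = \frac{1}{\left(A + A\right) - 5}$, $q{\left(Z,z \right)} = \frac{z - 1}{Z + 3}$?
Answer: $\frac{8029}{20} \approx 401.45$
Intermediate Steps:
$q{\left(Z,z \right)} = \frac{-1 + z}{3 + Z}$
$J{\left(A \right)} = \frac{1}{-5 + 2 A}$ ($J{\left(A \right)} = \frac{1}{2 A - 5} = \frac{1}{-5 + 2 A}$)
$37 \left(J{\left(q{\left(3,-4 \right)} \right)} + 11\right) = 37 \left(\frac{1}{-5 + 2 \frac{-1 - 4}{3 + 3}} + 11\right) = 37 \left(\frac{1}{-5 + 2 \cdot \frac{1}{6} \left(-5\right)} + 11\right) = 37 \left(\frac{1}{-5 + 2 \left(- \frac{5}{6}\right)} + 11\right) = 37 \left(\frac{1}{-5 - \frac{5}{3}} + 11\right) = 37 \left(\frac{1}{- \frac{20}{3}} + 11\right) = 37 \left(- \frac{3}{20} + 11\right) = 37 \cdot \frac{217}{20} = \frac{8029}{20}$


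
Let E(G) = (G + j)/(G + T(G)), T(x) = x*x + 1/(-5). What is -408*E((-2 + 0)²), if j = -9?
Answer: 3400/33 ≈ 103.03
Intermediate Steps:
T(x) = -⅕ + x² (T(x) = x² - ⅕ = -⅕ + x²)
E(G) = (-9 + G)/(-⅕ + G + G²) (E(G) = (G - 9)/(G + (-⅕ + G²)) = (-9 + G)/(-⅕ + G + G²))
-408*E((-2 + 0)²) = -2040*(-9 + (-2 + 0)²)/(-1 + 5*(-2 + 0)² + 5*((-2 + 0)²)²) = -2040*(-9 + (-2)²)/(-1 + 5*(-2)² + 5*((-2)²)²) = -2040*(-9 + 4)/(-1 + 5*4 + 5*4²) = -2040*(-5)/(-1 + 20 + 5*16) = -2040*(-5)/(-1 + 20 + 80) = -2040*(-5)/99 = -408*(-25/99) = 3400/33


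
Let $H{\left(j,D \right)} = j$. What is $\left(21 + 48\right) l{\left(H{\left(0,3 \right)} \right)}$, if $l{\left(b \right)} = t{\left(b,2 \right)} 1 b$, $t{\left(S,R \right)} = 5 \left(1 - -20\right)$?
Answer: $0$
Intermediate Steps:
$t{\left(S,R \right)} = 105$ ($t{\left(S,R \right)} = 5 \left(1 + 20\right) = 5 \cdot 21 = 105$)
$l{\left(b \right)} = 105 b$ ($l{\left(b \right)} = 105 \cdot 1 b = 105 b$)
$\left(21 + 48\right) l{\left(H{\left(0,3 \right)} \right)} = \left(21 + 48\right) 105 \cdot 0 = 69 \cdot 0 = 0$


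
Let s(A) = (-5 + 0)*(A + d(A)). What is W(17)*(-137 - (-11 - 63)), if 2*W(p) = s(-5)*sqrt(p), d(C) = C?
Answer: -1575*sqrt(17) ≈ -6493.9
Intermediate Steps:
s(A) = -10*A (s(A) = (-5 + 0)*(A + A) = -10*A)
W(p) = 25*sqrt(p) (W(p) = ((-10*(-5))*sqrt(p))/2 = (50*sqrt(p))/2 = 25*sqrt(p))
W(17)*(-137 - (-11 - 63)) = (25*sqrt(17))*(-137 - (-11 - 63)) = (25*sqrt(17))*(-137 - 1*(-74)) = (25*sqrt(17))*(-137 + 74) = (25*sqrt(17))*(-63) = -1575*sqrt(17)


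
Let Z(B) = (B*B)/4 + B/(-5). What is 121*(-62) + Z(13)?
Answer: -149247/20 ≈ -7462.4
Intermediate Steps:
Z(B) = -B/5 + B²/4 (Z(B) = B²*(¼) + B*(-⅕) = B²/4 - B/5 = -B/5 + B²/4)
121*(-62) + Z(13) = 121*(-62) + (1/20)*13*(-4 + 5*13) = -7502 + (1/20)*13*(-4 + 65) = -7502 + (1/20)*13*61 = -7502 + 793/20 = -149247/20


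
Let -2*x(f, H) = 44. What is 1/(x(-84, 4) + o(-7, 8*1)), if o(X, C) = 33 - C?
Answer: 1/3 ≈ 0.33333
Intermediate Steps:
x(f, H) = -22 (x(f, H) = -1/2*44 = -22)
1/(x(-84, 4) + o(-7, 8*1)) = 1/(-22 + (33 - 8)) = 1/(-22 + 25) = 1/3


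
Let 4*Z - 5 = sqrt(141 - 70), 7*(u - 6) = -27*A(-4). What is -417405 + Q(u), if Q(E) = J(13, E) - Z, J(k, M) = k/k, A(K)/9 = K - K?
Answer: -1669621/4 - sqrt(71)/4 ≈ -4.1741e+5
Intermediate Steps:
A(K) = 0 (A(K) = 9*(K - K) = 9*0 = 0)
J(k, M) = 1
u = 6 (u = 6 + (-27*0)/7 = 6 + (1/7)*0 = 6 + 0 = 6)
Z = 5/4 + sqrt(71)/4 (Z = 5/4 + sqrt(141 - 70)/4 = 5/4 + sqrt(71)/4 ≈ 3.3565)
Q(E) = -1/4 - sqrt(71)/4 (Q(E) = 1 - (5/4 + sqrt(71)/4) = 1 + (-5/4 - sqrt(71)/4) = -1/4 - sqrt(71)/4)
-417405 + Q(u) = -417405 + (-1/4 - sqrt(71)/4) = -1669621/4 - sqrt(71)/4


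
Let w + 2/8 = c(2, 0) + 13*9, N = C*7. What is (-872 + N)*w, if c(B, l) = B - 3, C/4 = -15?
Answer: -149549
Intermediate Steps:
C = -60 (C = 4*(-15) = -60)
c(B, l) = -3 + B
N = -420 (N = -60*7 = -420)
w = 463/4 (w = -¼ + ((-3 + 2) + 13*9) = -¼ + (-1 + 117) = -¼ + 116 = 463/4 ≈ 115.75)
(-872 + N)*w = (-872 - 420)*(463/4) = -1292*463/4 = -149549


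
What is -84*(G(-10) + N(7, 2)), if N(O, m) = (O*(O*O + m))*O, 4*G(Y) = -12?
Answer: -209664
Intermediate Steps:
G(Y) = -3 (G(Y) = (1/4)*(-12) = -3)
N(O, m) = O**2*(m + O**2) (N(O, m) = (O*(O**2 + m))*O = (O*(m + O**2))*O = O**2*(m + O**2))
-84*(G(-10) + N(7, 2)) = -84*(-3 + 7**2*(2 + 7**2)) = -84*(-3 + 49*(2 + 49)) = -84*(-3 + 49*51) = -84*(-3 + 2499) = -84*2496 = -209664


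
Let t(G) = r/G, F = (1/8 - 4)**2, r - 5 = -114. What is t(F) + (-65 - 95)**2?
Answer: 24594624/961 ≈ 25593.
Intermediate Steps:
r = -109 (r = 5 - 114 = -109)
F = 961/64 (F = (1/8 - 4)**2 = (-31/8)**2 = 961/64 ≈ 15.016)
t(G) = -109/G
t(F) + (-65 - 95)**2 = -109/961/64 + (-65 - 95)**2 = -109*64/961 + (-160)**2 = -6976/961 + 25600 = 24594624/961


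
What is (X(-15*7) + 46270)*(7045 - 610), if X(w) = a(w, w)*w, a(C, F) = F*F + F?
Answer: -7080623550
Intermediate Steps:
a(C, F) = F + F² (a(C, F) = F² + F = F + F²)
X(w) = w²*(1 + w) (X(w) = (w*(1 + w))*w = w²*(1 + w))
(X(-15*7) + 46270)*(7045 - 610) = ((-15*7)²*(1 - 15*7) + 46270)*(7045 - 610) = ((-105)²*(1 - 105) + 46270)*6435 = (11025*(-104) + 46270)*6435 = (-1146600 + 46270)*6435 = -1100330*6435 = -7080623550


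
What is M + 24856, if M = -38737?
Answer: -13881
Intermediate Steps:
M + 24856 = -38737 + 24856 = -13881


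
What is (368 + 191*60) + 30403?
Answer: 42231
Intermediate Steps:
(368 + 191*60) + 30403 = (368 + 11460) + 30403 = 11828 + 30403 = 42231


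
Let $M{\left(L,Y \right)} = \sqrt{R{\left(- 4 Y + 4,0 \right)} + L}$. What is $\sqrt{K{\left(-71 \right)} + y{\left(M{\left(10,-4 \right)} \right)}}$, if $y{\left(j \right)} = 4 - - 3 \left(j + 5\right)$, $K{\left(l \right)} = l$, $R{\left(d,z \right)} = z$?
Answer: $\sqrt{-52 + 3 \sqrt{10}} \approx 6.5202 i$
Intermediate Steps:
$M{\left(L,Y \right)} = \sqrt{L}$ ($M{\left(L,Y \right)} = \sqrt{0 + L} = \sqrt{L}$)
$y{\left(j \right)} = 19 + 3 j$ ($y{\left(j \right)} = 4 - - 3 \left(5 + j\right) = 4 - \left(-15 - 3 j\right) = 4 + \left(15 + 3 j\right) = 19 + 3 j$)
$\sqrt{K{\left(-71 \right)} + y{\left(M{\left(10,-4 \right)} \right)}} = \sqrt{-71 + \left(19 + 3 \sqrt{10}\right)} = \sqrt{-52 + 3 \sqrt{10}}$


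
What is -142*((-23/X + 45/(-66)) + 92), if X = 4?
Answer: -267315/22 ≈ -12151.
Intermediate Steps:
-142*((-23/X + 45/(-66)) + 92) = -142*((-23/4 + 45/(-66)) + 92) = -142*((-23*1/4 + 45*(-1/66)) + 92) = -142*((-23/4 - 15/22) + 92) = -142*(-283/44 + 92) = -142*3765/44 = -267315/22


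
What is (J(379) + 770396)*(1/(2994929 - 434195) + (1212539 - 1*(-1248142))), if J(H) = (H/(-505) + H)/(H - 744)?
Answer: 89478245809652031550582/47200729455 ≈ 1.8957e+12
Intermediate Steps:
J(H) = 504*H/(505*(-744 + H)) (J(H) = (H*(-1/505) + H)/(-744 + H) = (-H/505 + H)/(-744 + H) = (504*H/505)/(-744 + H) = 504*H/(505*(-744 + H)))
(J(379) + 770396)*(1/(2994929 - 434195) + (1212539 - 1*(-1248142))) = ((504/505)*379/(-744 + 379) + 770396)*(1/(2994929 - 434195) + (1212539 - 1*(-1248142))) = ((504/505)*379/(-365) + 770396)*(1/2560734 + (1212539 + 1248142)) = ((504/505)*379*(-1/365) + 770396)*(1/2560734 + 2460681) = (-191016/184325 + 770396)*(6301149499855/2560734) = (142003051684/184325)*(6301149499855/2560734) = 89478245809652031550582/47200729455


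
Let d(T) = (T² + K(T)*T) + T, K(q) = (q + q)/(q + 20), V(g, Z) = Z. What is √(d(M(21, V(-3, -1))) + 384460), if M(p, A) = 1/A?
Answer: 9*√1713458/19 ≈ 620.05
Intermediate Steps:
K(q) = 2*q/(20 + q) (K(q) = (2*q)/(20 + q) = 2*q/(20 + q))
d(T) = T + T² + 2*T²/(20 + T) (d(T) = (T² + (2*T/(20 + T))*T) + T = (T² + 2*T²/(20 + T)) + T = T + T² + 2*T²/(20 + T))
√(d(M(21, V(-3, -1))) + 384460) = √((20 + (1/(-1))² + 23/(-1))/((-1)*(20 + 1/(-1))) + 384460) = √(-(20 + (-1)² + 23*(-1))/(20 - 1) + 384460) = √(-1*(20 + 1 - 23)/19 + 384460) = √(-1*1/19*(-2) + 384460) = √(2/19 + 384460) = √(7304742/19) = 9*√1713458/19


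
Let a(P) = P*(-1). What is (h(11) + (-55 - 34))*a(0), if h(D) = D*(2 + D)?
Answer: 0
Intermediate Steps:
a(P) = -P
(h(11) + (-55 - 34))*a(0) = (11*(2 + 11) + (-55 - 34))*(-1*0) = (11*13 - 89)*0 = (143 - 89)*0 = 54*0 = 0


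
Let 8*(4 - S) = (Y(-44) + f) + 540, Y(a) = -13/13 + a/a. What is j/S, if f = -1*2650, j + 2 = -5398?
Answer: -2400/119 ≈ -20.168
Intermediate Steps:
j = -5400 (j = -2 - 5398 = -5400)
Y(a) = 0 (Y(a) = -13*1/13 + 1 = -1 + 1 = 0)
f = -2650
S = 1071/4 (S = 4 - ((0 - 2650) + 540)/8 = 4 - (-2650 + 540)/8 = 4 - ⅛*(-2110) = 4 + 1055/4 = 1071/4 ≈ 267.75)
j/S = -5400/1071/4 = -5400*4/1071 = -2400/119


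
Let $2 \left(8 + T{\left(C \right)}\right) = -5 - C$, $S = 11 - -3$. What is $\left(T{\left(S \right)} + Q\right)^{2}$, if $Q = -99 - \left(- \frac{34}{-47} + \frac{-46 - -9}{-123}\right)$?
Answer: $\frac{1846378204225}{133679844} \approx 13812.0$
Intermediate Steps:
$S = 14$ ($S = 11 + 3 = 14$)
$T{\left(C \right)} = - \frac{21}{2} - \frac{C}{2}$ ($T{\left(C \right)} = -8 + \frac{-5 - C}{2} = -8 - \left(\frac{5}{2} + \frac{C}{2}\right) = - \frac{21}{2} - \frac{C}{2}$)
$Q = - \frac{578240}{5781}$ ($Q = -99 - \left(\left(-34\right) \left(- \frac{1}{47}\right) + \left(-46 + 9\right) \left(- \frac{1}{123}\right)\right) = -99 - \left(\frac{34}{47} - - \frac{37}{123}\right) = -99 - \left(\frac{34}{47} + \frac{37}{123}\right) = -99 - \frac{5921}{5781} = - \frac{578240}{5781} \approx -100.02$)
$\left(T{\left(S \right)} + Q\right)^{2} = \left(\left(- \frac{21}{2} - 7\right) - \frac{578240}{5781}\right)^{2} = \left(- \frac{35}{2} - \frac{578240}{5781}\right)^{2} = \left(- \frac{1358815}{11562}\right)^{2} = \frac{1846378204225}{133679844}$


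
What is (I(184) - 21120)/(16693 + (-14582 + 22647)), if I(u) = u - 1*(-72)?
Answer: -10432/12379 ≈ -0.84272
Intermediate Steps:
I(u) = 72 + u (I(u) = u + 72 = 72 + u)
(I(184) - 21120)/(16693 + (-14582 + 22647)) = ((72 + 184) - 21120)/(16693 + (-14582 + 22647)) = (256 - 21120)/(16693 + 8065) = -20864/24758 = -20864*1/24758 = -10432/12379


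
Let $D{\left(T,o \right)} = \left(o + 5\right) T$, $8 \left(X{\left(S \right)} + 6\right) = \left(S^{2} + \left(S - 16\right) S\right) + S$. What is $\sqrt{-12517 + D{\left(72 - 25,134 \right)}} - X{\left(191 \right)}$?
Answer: $- \frac{70049}{8} + 4 i \sqrt{374} \approx -8756.1 + 77.356 i$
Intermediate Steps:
$X{\left(S \right)} = -6 + \frac{S}{8} + \frac{S^{2}}{8} + \frac{S \left(-16 + S\right)}{8}$ ($X{\left(S \right)} = -6 + \frac{\left(S^{2} + \left(S - 16\right) S\right) + S}{8} = -6 + \frac{\left(S^{2} + \left(-16 + S\right) S\right) + S}{8} = -6 + \frac{\left(S^{2} + S \left(-16 + S\right)\right) + S}{8} = -6 + \frac{S + S^{2} + S \left(-16 + S\right)}{8} = -6 + \left(\frac{S}{8} + \frac{S^{2}}{8} + \frac{S \left(-16 + S\right)}{8}\right) = -6 + \frac{S}{8} + \frac{S^{2}}{8} + \frac{S \left(-16 + S\right)}{8}$)
$D{\left(T,o \right)} = T \left(5 + o\right)$ ($D{\left(T,o \right)} = \left(5 + o\right) T = T \left(5 + o\right)$)
$\sqrt{-12517 + D{\left(72 - 25,134 \right)}} - X{\left(191 \right)} = \sqrt{-12517 + \left(72 - 25\right) \left(5 + 134\right)} - \left(-6 - \frac{2865}{8} + \frac{191^{2}}{4}\right) = \sqrt{-12517 + \left(72 - 25\right) 139} - \left(-6 - \frac{2865}{8} + \frac{1}{4} \cdot 36481\right) = \sqrt{-12517 + 47 \cdot 139} - \left(-6 - \frac{2865}{8} + \frac{36481}{4}\right) = \sqrt{-12517 + 6533} - \frac{70049}{8} = \sqrt{-5984} - \frac{70049}{8} = 4 i \sqrt{374} - \frac{70049}{8} = - \frac{70049}{8} + 4 i \sqrt{374}$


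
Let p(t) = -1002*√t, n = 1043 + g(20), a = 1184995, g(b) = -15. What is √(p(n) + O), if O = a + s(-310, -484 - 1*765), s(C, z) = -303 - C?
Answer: √(1185002 - 2004*√257) ≈ 1073.7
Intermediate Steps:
n = 1028 (n = 1043 - 15 = 1028)
O = 1185002 (O = 1184995 + (-303 - 1*(-310)) = 1184995 + (-303 + 310) = 1184995 + 7 = 1185002)
√(p(n) + O) = √(-2004*√257 + 1185002) = √(1185002 - 2004*√257)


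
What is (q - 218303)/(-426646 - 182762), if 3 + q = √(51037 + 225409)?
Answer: 109153/304704 - √276446/609408 ≈ 0.35736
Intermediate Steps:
q = -3 + √276446 (q = -3 + √(51037 + 225409) = -3 + √276446 ≈ 522.78)
(q - 218303)/(-426646 - 182762) = ((-3 + √276446) - 218303)/(-426646 - 182762) = (-218306 + √276446)/(-609408) = (-218306 + √276446)*(-1/609408) = 109153/304704 - √276446/609408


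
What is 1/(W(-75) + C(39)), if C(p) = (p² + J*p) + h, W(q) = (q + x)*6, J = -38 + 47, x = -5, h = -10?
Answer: 1/1382 ≈ 0.00072359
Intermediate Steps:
J = 9
W(q) = -30 + 6*q (W(q) = (q - 5)*6 = (-5 + q)*6 = -30 + 6*q)
C(p) = -10 + p² + 9*p (C(p) = (p² + 9*p) - 10 = -10 + p² + 9*p)
1/(W(-75) + C(39)) = 1/((-30 + 6*(-75)) + (-10 + 39² + 9*39)) = 1/((-30 - 450) + (-10 + 1521 + 351)) = 1/(-480 + 1862) = 1/1382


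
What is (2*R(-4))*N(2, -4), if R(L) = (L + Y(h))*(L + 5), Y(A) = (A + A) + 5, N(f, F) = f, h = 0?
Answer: 4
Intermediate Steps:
Y(A) = 5 + 2*A (Y(A) = 2*A + 5 = 5 + 2*A)
R(L) = (5 + L)**2 (R(L) = (L + (5 + 2*0))*(L + 5) = (L + (5 + 0))*(5 + L) = (L + 5)*(5 + L) = (5 + L)*(5 + L) = (5 + L)**2)
(2*R(-4))*N(2, -4) = (2*(25 + (-4)**2 + 10*(-4)))*2 = (2*(25 + 16 - 40))*2 = (2*1)*2 = 2*2 = 4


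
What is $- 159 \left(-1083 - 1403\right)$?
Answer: $395274$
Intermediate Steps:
$- 159 \left(-1083 - 1403\right) = \left(-159\right) \left(-2486\right) = 395274$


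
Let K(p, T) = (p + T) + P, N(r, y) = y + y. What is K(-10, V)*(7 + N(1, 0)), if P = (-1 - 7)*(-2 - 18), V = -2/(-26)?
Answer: 13657/13 ≈ 1050.5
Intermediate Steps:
V = 1/13 (V = -2*(-1/26) = 1/13 ≈ 0.076923)
N(r, y) = 2*y
P = 160 (P = -8*(-20) = 160)
K(p, T) = 160 + T + p (K(p, T) = (p + T) + 160 = (T + p) + 160 = 160 + T + p)
K(-10, V)*(7 + N(1, 0)) = (160 + 1/13 - 10)*(7 + 2*0) = 1951*(7 + 0)/13 = (1951/13)*7 = 13657/13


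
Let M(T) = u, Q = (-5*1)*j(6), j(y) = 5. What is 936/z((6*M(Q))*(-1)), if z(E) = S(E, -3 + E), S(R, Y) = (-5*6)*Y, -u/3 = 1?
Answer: -52/25 ≈ -2.0800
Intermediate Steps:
Q = -25 (Q = -5*1*5 = -5*5 = -25)
u = -3 (u = -3*1 = -3)
M(T) = -3
S(R, Y) = -30*Y
z(E) = 90 - 30*E (z(E) = -30*(-3 + E) = 90 - 30*E)
936/z((6*M(Q))*(-1)) = 936/(90 - 30*6*(-3)*(-1)) = 936/(90 - (-540)*(-1)) = 936/(90 - 30*18) = 936/(90 - 540) = 936/(-450) = 936*(-1/450) = -52/25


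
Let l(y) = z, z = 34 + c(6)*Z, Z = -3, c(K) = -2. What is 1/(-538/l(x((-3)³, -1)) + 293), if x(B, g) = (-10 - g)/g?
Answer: 20/5591 ≈ 0.0035772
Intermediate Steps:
x(B, g) = (-10 - g)/g
z = 40 (z = 34 - 2*(-3) = 34 + 6 = 40)
l(y) = 40
1/(-538/l(x((-3)³, -1)) + 293) = 1/(-538/40 + 293) = 1/(-538*1/40 + 293) = 1/(-269/20 + 293) = 1/(5591/20) = 20/5591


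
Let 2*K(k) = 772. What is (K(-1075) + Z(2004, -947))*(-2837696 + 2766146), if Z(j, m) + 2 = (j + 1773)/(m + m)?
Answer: -25883892225/947 ≈ -2.7333e+7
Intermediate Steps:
K(k) = 386 (K(k) = (½)*772 = 386)
Z(j, m) = -2 + (1773 + j)/(2*m) (Z(j, m) = -2 + (j + 1773)/(m + m) = -2 + (1773 + j)/((2*m)) = -2 + (1773 + j)*(1/(2*m)) = -2 + (1773 + j)/(2*m))
(K(-1075) + Z(2004, -947))*(-2837696 + 2766146) = (386 + (½)*(1773 + 2004 - 4*(-947))/(-947))*(-2837696 + 2766146) = (386 + (½)*(-1/947)*(1773 + 2004 + 3788))*(-71550) = (386 + (½)*(-1/947)*7565)*(-71550) = (386 - 7565/1894)*(-71550) = (723519/1894)*(-71550) = -25883892225/947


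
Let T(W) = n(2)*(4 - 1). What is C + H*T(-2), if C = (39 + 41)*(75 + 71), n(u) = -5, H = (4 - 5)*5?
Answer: 11755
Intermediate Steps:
H = -5 (H = -1*5 = -5)
C = 11680 (C = 80*146 = 11680)
T(W) = -15 (T(W) = -5*(4 - 1) = -5*3 = -15)
C + H*T(-2) = 11680 - 5*(-15) = 11680 + 75 = 11755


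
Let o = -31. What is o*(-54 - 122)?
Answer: 5456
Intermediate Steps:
o*(-54 - 122) = -31*(-54 - 122) = -31*(-176) = 5456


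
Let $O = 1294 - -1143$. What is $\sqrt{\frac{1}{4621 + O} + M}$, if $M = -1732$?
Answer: $\frac{i \sqrt{86280203390}}{7058} \approx 41.617 i$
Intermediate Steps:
$O = 2437$ ($O = 1294 + 1143 = 2437$)
$\sqrt{\frac{1}{4621 + O} + M} = \sqrt{\frac{1}{4621 + 2437} - 1732} = \sqrt{\frac{1}{7058} - 1732} = \sqrt{- \frac{12224455}{7058}} = \frac{i \sqrt{86280203390}}{7058}$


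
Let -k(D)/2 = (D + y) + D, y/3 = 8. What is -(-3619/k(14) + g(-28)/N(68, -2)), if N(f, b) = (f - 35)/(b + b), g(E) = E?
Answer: -131075/3432 ≈ -38.192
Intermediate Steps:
y = 24 (y = 3*8 = 24)
N(f, b) = (-35 + f)/(2*b) (N(f, b) = (-35 + f)/((2*b)) = (-35 + f)*(1/(2*b)) = (-35 + f)/(2*b))
k(D) = -48 - 4*D (k(D) = -2*((D + 24) + D) = -2*((24 + D) + D) = -2*(24 + 2*D) = -48 - 4*D)
-(-3619/k(14) + g(-28)/N(68, -2)) = -(-3619/(-48 - 4*14) - 28*(-4/(-35 + 68))) = -(-3619/(-48 - 56) - 28/((1/2)*(-1/2)*33)) = -(-3619/(-104) - 28/(-33/4)) = -(-3619*(-1/104) - 28*(-4/33)) = -(3619/104 + 112/33) = -1*131075/3432 = -131075/3432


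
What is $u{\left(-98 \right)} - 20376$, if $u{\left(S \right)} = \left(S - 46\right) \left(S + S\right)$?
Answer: $7848$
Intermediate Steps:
$u{\left(S \right)} = 2 S \left(-46 + S\right)$ ($u{\left(S \right)} = \left(-46 + S\right) 2 S = 2 S \left(-46 + S\right)$)
$u{\left(-98 \right)} - 20376 = 2 \left(-98\right) \left(-46 - 98\right) - 20376 = 2 \left(-98\right) \left(-144\right) - 20376 = 28224 - 20376 = 7848$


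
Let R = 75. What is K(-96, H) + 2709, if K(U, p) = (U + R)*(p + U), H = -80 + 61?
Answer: 5124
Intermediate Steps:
H = -19
K(U, p) = (75 + U)*(U + p) (K(U, p) = (U + 75)*(p + U) = (75 + U)*(U + p))
K(-96, H) + 2709 = ((-96)**2 + 75*(-96) + 75*(-19) - 96*(-19)) + 2709 = (9216 - 7200 - 1425 + 1824) + 2709 = 2415 + 2709 = 5124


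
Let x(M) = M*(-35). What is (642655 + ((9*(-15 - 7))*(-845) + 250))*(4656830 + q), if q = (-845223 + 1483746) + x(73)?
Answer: 4288304331570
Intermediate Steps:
x(M) = -35*M
q = 635968 (q = (-845223 + 1483746) - 35*73 = 638523 - 2555 = 635968)
(642655 + ((9*(-15 - 7))*(-845) + 250))*(4656830 + q) = (642655 + ((9*(-15 - 7))*(-845) + 250))*(4656830 + 635968) = (642655 + ((9*(-22))*(-845) + 250))*5292798 = (642655 + (-198*(-845) + 250))*5292798 = (642655 + (167310 + 250))*5292798 = (642655 + 167560)*5292798 = 810215*5292798 = 4288304331570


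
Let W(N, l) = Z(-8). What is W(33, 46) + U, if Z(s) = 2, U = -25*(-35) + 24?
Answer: 901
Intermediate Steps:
U = 899 (U = 875 + 24 = 899)
W(N, l) = 2
W(33, 46) + U = 2 + 899 = 901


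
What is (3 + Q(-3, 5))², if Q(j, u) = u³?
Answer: 16384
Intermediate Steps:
(3 + Q(-3, 5))² = (3 + 5³)² = (3 + 125)² = 128² = 16384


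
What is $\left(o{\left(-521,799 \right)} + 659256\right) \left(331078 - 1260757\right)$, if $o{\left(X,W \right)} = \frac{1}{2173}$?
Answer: $- \frac{1331824005954231}{2173} \approx -6.129 \cdot 10^{11}$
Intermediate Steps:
$o{\left(X,W \right)} = \frac{1}{2173}$
$\left(o{\left(-521,799 \right)} + 659256\right) \left(331078 - 1260757\right) = \left(\frac{1}{2173} + 659256\right) \left(331078 - 1260757\right) = \frac{1432563289}{2173} \left(-929679\right) = - \frac{1331824005954231}{2173}$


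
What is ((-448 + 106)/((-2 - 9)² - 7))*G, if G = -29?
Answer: 87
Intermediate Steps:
((-448 + 106)/((-2 - 9)² - 7))*G = ((-448 + 106)/((-2 - 9)² - 7))*(-29) = -342/((-11)² - 7)*(-29) = -342/(121 - 7)*(-29) = -342/114*(-29) = -342*1/114*(-29) = -3*(-29) = 87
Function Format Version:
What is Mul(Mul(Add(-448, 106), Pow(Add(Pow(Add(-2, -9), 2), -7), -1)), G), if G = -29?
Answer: 87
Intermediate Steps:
Mul(Mul(Add(-448, 106), Pow(Add(Pow(Add(-2, -9), 2), -7), -1)), G) = Mul(Mul(Add(-448, 106), Pow(Add(Pow(Add(-2, -9), 2), -7), -1)), -29) = Mul(Mul(-342, Pow(Add(Pow(-11, 2), -7), -1)), -29) = Mul(Mul(-342, Pow(Add(121, -7), -1)), -29) = Mul(Mul(-342, Pow(114, -1)), -29) = Mul(Mul(-342, Rational(1, 114)), -29) = Mul(-3, -29) = 87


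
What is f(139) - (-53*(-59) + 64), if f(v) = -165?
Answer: -3356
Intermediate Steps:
f(139) - (-53*(-59) + 64) = -165 - (-53*(-59) + 64) = -165 - (3127 + 64) = -165 - 1*3191 = -165 - 3191 = -3356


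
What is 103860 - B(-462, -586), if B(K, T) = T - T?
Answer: 103860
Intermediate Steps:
B(K, T) = 0
103860 - B(-462, -586) = 103860 - 1*0 = 103860 + 0 = 103860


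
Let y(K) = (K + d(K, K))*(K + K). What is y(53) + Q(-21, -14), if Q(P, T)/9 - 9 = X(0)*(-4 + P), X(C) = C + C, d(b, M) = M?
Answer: 11317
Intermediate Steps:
X(C) = 2*C
y(K) = 4*K² (y(K) = (K + K)*(K + K) = (2*K)*(2*K) = 4*K²)
Q(P, T) = 81 (Q(P, T) = 81 + 9*((2*0)*(-4 + P)) = 81 + 9*(0*(-4 + P)) = 81 + 9*0 = 81 + 0 = 81)
y(53) + Q(-21, -14) = 4*53² + 81 = 4*2809 + 81 = 11236 + 81 = 11317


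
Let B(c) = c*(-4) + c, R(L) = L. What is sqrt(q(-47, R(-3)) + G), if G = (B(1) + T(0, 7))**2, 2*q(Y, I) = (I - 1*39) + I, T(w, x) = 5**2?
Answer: sqrt(1846)/2 ≈ 21.483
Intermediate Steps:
T(w, x) = 25
q(Y, I) = -39/2 + I (q(Y, I) = ((I - 1*39) + I)/2 = ((I - 39) + I)/2 = ((-39 + I) + I)/2 = (-39 + 2*I)/2 = -39/2 + I)
B(c) = -3*c (B(c) = -4*c + c = -3*c)
G = 484 (G = (-3*1 + 25)**2 = (-3 + 25)**2 = 22**2 = 484)
sqrt(q(-47, R(-3)) + G) = sqrt((-39/2 - 3) + 484) = sqrt(-45/2 + 484) = sqrt(923/2) = sqrt(1846)/2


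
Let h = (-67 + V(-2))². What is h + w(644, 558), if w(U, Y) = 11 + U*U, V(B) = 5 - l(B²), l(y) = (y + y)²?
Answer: 430623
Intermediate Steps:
l(y) = 4*y² (l(y) = (2*y)² = 4*y²)
V(B) = 5 - 4*B⁴ (V(B) = 5 - 4*(B²)² = 5 - 4*B⁴)
w(U, Y) = 11 + U²
h = 15876 (h = (-67 + (5 - 4*(-2)⁴))² = (-67 + (5 - 4*16))² = (-67 + (5 - 64))² = (-67 - 59)² = (-126)² = 15876)
h + w(644, 558) = 15876 + (11 + 644²) = 15876 + (11 + 414736) = 15876 + 414747 = 430623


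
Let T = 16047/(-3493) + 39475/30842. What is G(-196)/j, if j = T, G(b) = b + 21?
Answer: 2693277650/51005057 ≈ 52.804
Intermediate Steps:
G(b) = 21 + b
T = -51005057/15390158 (T = 16047*(-1/3493) + 39475*(1/30842) = -16047/3493 + 39475/30842 = -51005057/15390158 ≈ -3.3141)
j = -51005057/15390158 ≈ -3.3141
G(-196)/j = (21 - 196)/(-51005057/15390158) = -175*(-15390158/51005057) = 2693277650/51005057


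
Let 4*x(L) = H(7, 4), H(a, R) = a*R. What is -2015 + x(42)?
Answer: -2008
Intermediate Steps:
H(a, R) = R*a
x(L) = 7 (x(L) = (4*7)/4 = (¼)*28 = 7)
-2015 + x(42) = -2015 + 7 = -2008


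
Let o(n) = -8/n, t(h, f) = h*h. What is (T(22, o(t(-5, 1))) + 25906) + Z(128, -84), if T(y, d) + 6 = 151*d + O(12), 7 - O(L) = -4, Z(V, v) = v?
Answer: 644467/25 ≈ 25779.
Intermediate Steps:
t(h, f) = h²
O(L) = 11 (O(L) = 7 - 1*(-4) = 7 + 4 = 11)
T(y, d) = 5 + 151*d (T(y, d) = -6 + (151*d + 11) = -6 + (11 + 151*d) = 5 + 151*d)
(T(22, o(t(-5, 1))) + 25906) + Z(128, -84) = ((5 + 151*(-8/((-5)²))) + 25906) - 84 = ((5 + 151*(-8/25)) + 25906) - 84 = ((5 - 1208/25) + 25906) - 84 = (-1083/25 + 25906) - 84 = 646567/25 - 84 = 644467/25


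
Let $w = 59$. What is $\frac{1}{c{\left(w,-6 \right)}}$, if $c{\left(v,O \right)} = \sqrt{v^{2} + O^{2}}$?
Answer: $\frac{\sqrt{3517}}{3517} \approx 0.016862$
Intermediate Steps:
$c{\left(v,O \right)} = \sqrt{O^{2} + v^{2}}$
$\frac{1}{c{\left(w,-6 \right)}} = \frac{1}{\sqrt{\left(-6\right)^{2} + 59^{2}}} = \frac{1}{\sqrt{36 + 3481}} = \frac{1}{\sqrt{3517}} = \frac{\sqrt{3517}}{3517}$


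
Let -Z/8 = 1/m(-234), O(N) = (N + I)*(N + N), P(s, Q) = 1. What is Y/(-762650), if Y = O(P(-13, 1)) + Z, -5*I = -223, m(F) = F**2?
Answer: -3121087/26099789625 ≈ -0.00011958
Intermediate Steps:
I = 223/5 (I = -1/5*(-223) = 223/5 ≈ 44.600)
O(N) = 2*N*(223/5 + N) (O(N) = (N + 223/5)*(N + N) = (223/5 + N)*(2*N) = 2*N*(223/5 + N))
Z = -2/13689 (Z = -8/((-234)**2) = -8/54756 = -8*1/54756 = -2/13689 ≈ -0.00014610)
Y = 6242174/68445 (Y = (2/5)*1*(223 + 5*1) - 2/13689 = (2/5)*1*(223 + 5) - 2/13689 = (2/5)*1*228 - 2/13689 = 456/5 - 2/13689 = 6242174/68445 ≈ 91.200)
Y/(-762650) = (6242174/68445)/(-762650) = (6242174/68445)*(-1/762650) = -3121087/26099789625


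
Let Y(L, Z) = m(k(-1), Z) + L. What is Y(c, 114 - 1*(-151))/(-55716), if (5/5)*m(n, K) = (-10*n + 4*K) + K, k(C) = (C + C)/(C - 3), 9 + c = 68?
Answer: -1379/55716 ≈ -0.024751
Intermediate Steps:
c = 59 (c = -9 + 68 = 59)
k(C) = 2*C/(-3 + C) (k(C) = (2*C)/(-3 + C) = 2*C/(-3 + C))
m(n, K) = -10*n + 5*K (m(n, K) = (-10*n + 4*K) + K = -10*n + 5*K)
Y(L, Z) = -5 + L + 5*Z (Y(L, Z) = (-20*(-1)/(-3 - 1) + 5*Z) + L = (-20*(-1)/(-4) + 5*Z) + L = (-20*(-1)*(-1)/4 + 5*Z) + L = (-10*½ + 5*Z) + L = (-5 + 5*Z) + L = -5 + L + 5*Z)
Y(c, 114 - 1*(-151))/(-55716) = (-5 + 59 + 5*(114 - 1*(-151)))/(-55716) = (-5 + 59 + 5*(114 + 151))*(-1/55716) = (-5 + 59 + 5*265)*(-1/55716) = (-5 + 59 + 1325)*(-1/55716) = 1379*(-1/55716) = -1379/55716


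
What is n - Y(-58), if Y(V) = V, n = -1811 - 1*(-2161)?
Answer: 408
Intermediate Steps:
n = 350 (n = -1811 + 2161 = 350)
n - Y(-58) = 350 - 1*(-58) = 350 + 58 = 408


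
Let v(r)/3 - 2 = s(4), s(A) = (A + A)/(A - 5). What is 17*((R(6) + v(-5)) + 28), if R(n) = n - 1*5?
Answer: 187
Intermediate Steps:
R(n) = -5 + n (R(n) = n - 5 = -5 + n)
s(A) = 2*A/(-5 + A) (s(A) = (2*A)/(-5 + A) = 2*A/(-5 + A))
v(r) = -18 (v(r) = 6 + 3*(2*4/(-5 + 4)) = 6 + 3*(2*4/(-1)) = 6 + 3*(2*4*(-1)) = 6 + 3*(-8) = 6 - 24 = -18)
17*((R(6) + v(-5)) + 28) = 17*(((-5 + 6) - 18) + 28) = 17*((1 - 18) + 28) = 17*(-17 + 28) = 17*11 = 187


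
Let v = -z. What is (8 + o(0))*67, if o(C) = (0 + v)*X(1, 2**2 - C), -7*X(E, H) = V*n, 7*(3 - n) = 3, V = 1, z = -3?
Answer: 22646/49 ≈ 462.16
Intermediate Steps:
n = 18/7 (n = 3 - 1/7*3 = 3 - 3/7 = 18/7 ≈ 2.5714)
X(E, H) = -18/49 (X(E, H) = -18/(7*7) = -1/7*18/7 = -18/49)
v = 3 (v = -1*(-3) = 3)
o(C) = -54/49 (o(C) = (0 + 3)*(-18/49) = 3*(-18/49) = -54/49)
(8 + o(0))*67 = (8 - 54/49)*67 = (338/49)*67 = 22646/49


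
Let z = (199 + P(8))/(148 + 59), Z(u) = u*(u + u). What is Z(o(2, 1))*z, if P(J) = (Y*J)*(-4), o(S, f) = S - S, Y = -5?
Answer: 0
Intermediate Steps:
o(S, f) = 0
Z(u) = 2*u**2 (Z(u) = u*(2*u) = 2*u**2)
P(J) = 20*J (P(J) = -5*J*(-4) = 20*J)
z = 359/207 (z = (199 + 20*8)/(148 + 59) = (199 + 160)/207 = 359*(1/207) = 359/207 ≈ 1.7343)
Z(o(2, 1))*z = (2*0**2)*(359/207) = (2*0)*(359/207) = 0*(359/207) = 0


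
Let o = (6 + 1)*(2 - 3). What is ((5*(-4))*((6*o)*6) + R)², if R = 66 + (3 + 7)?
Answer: 26173456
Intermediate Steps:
o = -7 (o = 7*(-1) = -7)
R = 76 (R = 66 + 10 = 76)
((5*(-4))*((6*o)*6) + R)² = ((5*(-4))*((6*(-7))*6) + 76)² = (-(-840)*6 + 76)² = (-20*(-252) + 76)² = (5040 + 76)² = 5116² = 26173456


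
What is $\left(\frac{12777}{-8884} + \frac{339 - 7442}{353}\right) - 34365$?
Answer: $- \frac{107838040313}{3136052} \approx -34387.0$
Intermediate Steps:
$\left(\frac{12777}{-8884} + \frac{339 - 7442}{353}\right) - 34365 = \left(12777 \left(- \frac{1}{8884}\right) + \left(339 - 7442\right) \frac{1}{353}\right) - 34365 = \left(- \frac{12777}{8884} - \frac{7103}{353}\right) - 34365 = - \frac{67613333}{3136052} - 34365 = - \frac{107838040313}{3136052}$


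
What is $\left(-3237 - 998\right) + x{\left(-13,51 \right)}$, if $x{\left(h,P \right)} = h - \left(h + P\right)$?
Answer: $-4286$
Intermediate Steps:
$x{\left(h,P \right)} = - P$ ($x{\left(h,P \right)} = h - \left(P + h\right) = - P$)
$\left(-3237 - 998\right) + x{\left(-13,51 \right)} = \left(-3237 - 998\right) - 51 = -4235 - 51 = -4286$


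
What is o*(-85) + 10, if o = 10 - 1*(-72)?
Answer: -6960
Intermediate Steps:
o = 82 (o = 10 + 72 = 82)
o*(-85) + 10 = 82*(-85) + 10 = -6970 + 10 = -6960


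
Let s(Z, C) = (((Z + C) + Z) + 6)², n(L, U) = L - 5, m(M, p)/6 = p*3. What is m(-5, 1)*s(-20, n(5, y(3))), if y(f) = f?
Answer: 20808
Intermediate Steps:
m(M, p) = 18*p (m(M, p) = 6*(p*3) = 6*(3*p) = 18*p)
n(L, U) = -5 + L
s(Z, C) = (6 + C + 2*Z)² (s(Z, C) = (((C + Z) + Z) + 6)² = ((C + 2*Z) + 6)² = (6 + C + 2*Z)²)
m(-5, 1)*s(-20, n(5, y(3))) = (18*1)*(6 + (-5 + 5) + 2*(-20))² = 18*(6 + 0 - 40)² = 18*(-34)² = 18*1156 = 20808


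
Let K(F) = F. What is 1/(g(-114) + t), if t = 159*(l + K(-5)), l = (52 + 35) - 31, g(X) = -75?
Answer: 1/8034 ≈ 0.00012447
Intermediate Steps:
l = 56 (l = 87 - 31 = 56)
t = 8109 (t = 159*(56 - 5) = 159*51 = 8109)
1/(g(-114) + t) = 1/(-75 + 8109) = 1/8034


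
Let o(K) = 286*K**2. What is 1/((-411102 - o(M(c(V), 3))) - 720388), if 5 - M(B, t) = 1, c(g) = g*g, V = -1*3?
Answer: -1/1136066 ≈ -8.8023e-7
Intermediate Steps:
V = -3
c(g) = g**2
M(B, t) = 4 (M(B, t) = 5 - 1*1 = 5 - 1 = 4)
1/((-411102 - o(M(c(V), 3))) - 720388) = 1/((-411102 - 286*4**2) - 720388) = 1/((-411102 - 286*16) - 720388) = 1/((-411102 - 1*4576) - 720388) = 1/((-411102 - 4576) - 720388) = 1/(-415678 - 720388) = 1/(-1136066) = -1/1136066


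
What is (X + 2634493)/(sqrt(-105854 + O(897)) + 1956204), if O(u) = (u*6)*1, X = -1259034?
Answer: 672669599409/956683547522 - 1375459*I*sqrt(25118)/1913367095044 ≈ 0.70313 - 0.00011393*I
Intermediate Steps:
O(u) = 6*u (O(u) = (6*u)*1 = 6*u)
(X + 2634493)/(sqrt(-105854 + O(897)) + 1956204) = (-1259034 + 2634493)/(sqrt(-105854 + 6*897) + 1956204) = 1375459/(sqrt(-105854 + 5382) + 1956204) = 1375459/(sqrt(-100472) + 1956204) = 1375459/(2*I*sqrt(25118) + 1956204) = 1375459/(1956204 + 2*I*sqrt(25118))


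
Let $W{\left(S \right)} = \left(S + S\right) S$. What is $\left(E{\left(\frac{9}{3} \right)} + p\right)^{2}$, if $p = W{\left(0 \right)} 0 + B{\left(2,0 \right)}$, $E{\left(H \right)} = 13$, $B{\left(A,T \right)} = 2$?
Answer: $225$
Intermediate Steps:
$W{\left(S \right)} = 2 S^{2}$ ($W{\left(S \right)} = 2 S S = 2 S^{2}$)
$p = 2$ ($p = 2 \cdot 0^{2} \cdot 0 + 2 = 2 \cdot 0 \cdot 0 + 2 = 0 \cdot 0 + 2 = 0 + 2 = 2$)
$\left(E{\left(\frac{9}{3} \right)} + p\right)^{2} = \left(13 + 2\right)^{2} = 15^{2} = 225$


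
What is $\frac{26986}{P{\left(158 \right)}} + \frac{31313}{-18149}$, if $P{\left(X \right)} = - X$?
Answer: $- \frac{247358184}{1433771} \approx -172.52$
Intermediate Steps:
$\frac{26986}{P{\left(158 \right)}} + \frac{31313}{-18149} = \frac{26986}{\left(-1\right) 158} + \frac{31313}{-18149} = \frac{26986}{-158} + 31313 \left(- \frac{1}{18149}\right) = 26986 \left(- \frac{1}{158}\right) - \frac{31313}{18149} = - \frac{13493}{79} - \frac{31313}{18149} = - \frac{247358184}{1433771}$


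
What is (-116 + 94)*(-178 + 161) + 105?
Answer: 479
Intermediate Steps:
(-116 + 94)*(-178 + 161) + 105 = -22*(-17) + 105 = 374 + 105 = 479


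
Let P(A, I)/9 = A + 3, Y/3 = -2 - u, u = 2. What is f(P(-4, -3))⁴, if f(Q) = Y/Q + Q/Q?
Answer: 2401/81 ≈ 29.642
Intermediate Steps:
Y = -12 (Y = 3*(-2 - 1*2) = 3*(-2 - 2) = 3*(-4) = -12)
P(A, I) = 27 + 9*A (P(A, I) = 9*(A + 3) = 9*(3 + A) = 27 + 9*A)
f(Q) = 1 - 12/Q (f(Q) = -12/Q + Q/Q = -12/Q + 1 = 1 - 12/Q)
f(P(-4, -3))⁴ = ((-12 + (27 + 9*(-4)))/(27 + 9*(-4)))⁴ = ((-12 + (27 - 36))/(27 - 36))⁴ = ((-12 - 9)/(-9))⁴ = (-⅑*(-21))⁴ = (7/3)⁴ = 2401/81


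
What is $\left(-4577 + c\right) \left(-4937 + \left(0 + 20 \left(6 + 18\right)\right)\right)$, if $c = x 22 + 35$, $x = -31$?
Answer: $23283368$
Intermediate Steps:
$c = -647$ ($c = \left(-31\right) 22 + 35 = -682 + 35 = -647$)
$\left(-4577 + c\right) \left(-4937 + \left(0 + 20 \left(6 + 18\right)\right)\right) = \left(-4577 - 647\right) \left(-4937 + \left(0 + 20 \left(6 + 18\right)\right)\right) = - 5224 \left(-4937 + \left(0 + 20 \cdot 24\right)\right) = - 5224 \left(-4937 + \left(0 + 480\right)\right) = - 5224 \left(-4937 + 480\right) = \left(-5224\right) \left(-4457\right) = 23283368$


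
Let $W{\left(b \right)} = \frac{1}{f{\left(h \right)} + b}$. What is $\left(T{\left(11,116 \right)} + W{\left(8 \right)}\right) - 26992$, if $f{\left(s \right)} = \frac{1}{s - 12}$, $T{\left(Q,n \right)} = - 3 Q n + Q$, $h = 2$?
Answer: $- \frac{2433901}{79} \approx -30809.0$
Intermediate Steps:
$T{\left(Q,n \right)} = Q - 3 Q n$ ($T{\left(Q,n \right)} = - 3 Q n + Q = Q - 3 Q n$)
$f{\left(s \right)} = \frac{1}{-12 + s}$
$W{\left(b \right)} = \frac{1}{- \frac{1}{10} + b}$ ($W{\left(b \right)} = \frac{1}{\frac{1}{-12 + 2} + b} = \frac{1}{\frac{1}{-10} + b} = \frac{1}{- \frac{1}{10} + b}$)
$\left(T{\left(11,116 \right)} + W{\left(8 \right)}\right) - 26992 = \left(11 \left(1 - 348\right) + \frac{10}{-1 + 10 \cdot 8}\right) - 26992 = \left(11 \left(1 - 348\right) + \frac{10}{-1 + 80}\right) - 26992 = \left(11 \left(-347\right) + \frac{10}{79}\right) - 26992 = \left(-3817 + 10 \cdot \frac{1}{79}\right) - 26992 = \left(-3817 + \frac{10}{79}\right) - 26992 = - \frac{301533}{79} - 26992 = - \frac{2433901}{79}$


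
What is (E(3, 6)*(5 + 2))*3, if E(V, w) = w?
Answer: 126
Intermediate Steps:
(E(3, 6)*(5 + 2))*3 = (6*(5 + 2))*3 = (6*7)*3 = 42*3 = 126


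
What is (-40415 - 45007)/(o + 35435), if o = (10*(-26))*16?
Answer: -28474/10425 ≈ -2.7313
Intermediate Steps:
o = -4160 (o = -260*16 = -4160)
(-40415 - 45007)/(o + 35435) = (-40415 - 45007)/(-4160 + 35435) = -85422/31275 = -85422*1/31275 = -28474/10425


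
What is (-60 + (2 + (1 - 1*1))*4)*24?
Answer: -1248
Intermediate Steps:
(-60 + (2 + (1 - 1*1))*4)*24 = (-60 + (2 + (1 - 1))*4)*24 = (-60 + (2 + 0)*4)*24 = (-60 + 2*4)*24 = (-60 + 8)*24 = -52*24 = -1248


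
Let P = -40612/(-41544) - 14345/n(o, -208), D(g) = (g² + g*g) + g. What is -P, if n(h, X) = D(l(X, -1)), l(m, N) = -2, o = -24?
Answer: 12410521/5193 ≈ 2389.9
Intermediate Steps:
D(g) = g + 2*g² (D(g) = (g² + g²) + g = 2*g² + g = g + 2*g²)
n(h, X) = 6 (n(h, X) = -2*(1 + 2*(-2)) = -2*(1 - 4) = -2*(-3) = 6)
P = -12410521/5193 (P = -40612/(-41544) - 14345/6 = -40612*(-1/41544) - 14345*⅙ = 10153/10386 - 14345/6 = -12410521/5193 ≈ -2389.9)
-P = -1*(-12410521/5193) = 12410521/5193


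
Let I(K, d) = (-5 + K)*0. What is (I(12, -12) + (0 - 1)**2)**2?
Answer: 1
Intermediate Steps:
I(K, d) = 0
(I(12, -12) + (0 - 1)**2)**2 = (0 + (0 - 1)**2)**2 = (0 + (-1)**2)**2 = (0 + 1)**2 = 1**2 = 1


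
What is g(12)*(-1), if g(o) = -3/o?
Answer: ¼ ≈ 0.25000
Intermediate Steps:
g(12)*(-1) = -3/12*(-1) = -3*1/12*(-1) = -¼*(-1) = ¼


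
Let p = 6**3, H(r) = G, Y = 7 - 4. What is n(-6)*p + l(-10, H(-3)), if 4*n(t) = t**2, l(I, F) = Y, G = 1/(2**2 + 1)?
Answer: 1947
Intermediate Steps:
G = 1/5 (G = 1/(4 + 1) = 1/5 ≈ 0.20000)
Y = 3
H(r) = 1/5
l(I, F) = 3
n(t) = t**2/4
p = 216
n(-6)*p + l(-10, H(-3)) = ((1/4)*(-6)**2)*216 + 3 = ((1/4)*36)*216 + 3 = 9*216 + 3 = 1944 + 3 = 1947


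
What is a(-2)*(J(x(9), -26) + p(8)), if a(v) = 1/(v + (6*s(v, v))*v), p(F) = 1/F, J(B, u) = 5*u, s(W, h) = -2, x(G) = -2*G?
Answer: -1039/176 ≈ -5.9034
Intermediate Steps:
a(v) = -1/(11*v) (a(v) = 1/(v + (6*(-2))*v) = 1/(v - 12*v) = 1/(-11*v) = -1/(11*v))
a(-2)*(J(x(9), -26) + p(8)) = (-1/11/(-2))*(5*(-26) + 1/8) = (-1/11*(-½))*(-130 + ⅛) = (1/22)*(-1039/8) = -1039/176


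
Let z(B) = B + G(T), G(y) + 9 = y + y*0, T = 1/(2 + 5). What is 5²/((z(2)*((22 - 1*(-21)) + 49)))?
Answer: -175/4416 ≈ -0.039629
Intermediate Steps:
T = ⅐ (T = 1/7 = ⅐ ≈ 0.14286)
G(y) = -9 + y (G(y) = -9 + (y + y*0) = -9 + (y + 0) = -9 + y)
z(B) = -62/7 + B (z(B) = B + (-9 + ⅐) = B - 62/7 = -62/7 + B)
5²/((z(2)*((22 - 1*(-21)) + 49))) = 5²/(((-62/7 + 2)*((22 - 1*(-21)) + 49))) = 25/((-48*((22 + 21) + 49)/7)) = 25/((-48*(43 + 49)/7)) = 25/((-48/7*92)) = 25/(-4416/7) = 25*(-7/4416) = -175/4416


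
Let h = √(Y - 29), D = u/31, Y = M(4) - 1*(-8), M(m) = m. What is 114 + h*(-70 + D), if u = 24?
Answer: 114 - 2146*I*√17/31 ≈ 114.0 - 285.43*I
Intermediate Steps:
Y = 12 (Y = 4 - 1*(-8) = 4 + 8 = 12)
D = 24/31 ≈ 0.77419
h = I*√17 (h = √(12 - 29) = √(-17) = I*√17 ≈ 4.1231*I)
114 + h*(-70 + D) = 114 + (I*√17)*(-70 + 24/31) = 114 + (I*√17)*(-2146/31) = 114 - 2146*I*√17/31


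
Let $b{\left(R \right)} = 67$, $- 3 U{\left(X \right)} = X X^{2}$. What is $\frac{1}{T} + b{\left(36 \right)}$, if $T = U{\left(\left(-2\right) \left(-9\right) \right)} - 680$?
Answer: $\frac{175807}{2624} \approx 67.0$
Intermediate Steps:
$U{\left(X \right)} = - \frac{X^{3}}{3}$ ($U{\left(X \right)} = - \frac{X X^{2}}{3} = - \frac{X^{3}}{3}$)
$T = -2624$ ($T = - \frac{\left(\left(-2\right) \left(-9\right)\right)^{3}}{3} - 680 = - \frac{18^{3}}{3} - 680 = \left(- \frac{1}{3}\right) 5832 - 680 = -1944 - 680 = -2624$)
$\frac{1}{T} + b{\left(36 \right)} = \frac{1}{-2624} + 67 = - \frac{1}{2624} + 67 = \frac{175807}{2624}$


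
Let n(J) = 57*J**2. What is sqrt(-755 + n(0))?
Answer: I*sqrt(755) ≈ 27.477*I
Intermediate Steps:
sqrt(-755 + n(0)) = sqrt(-755 + 57*0**2) = sqrt(-755 + 57*0) = sqrt(-755 + 0) = sqrt(-755) = I*sqrt(755)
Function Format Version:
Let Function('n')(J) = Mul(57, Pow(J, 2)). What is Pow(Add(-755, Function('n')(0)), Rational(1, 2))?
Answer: Mul(I, Pow(755, Rational(1, 2))) ≈ Mul(27.477, I)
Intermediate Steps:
Pow(Add(-755, Function('n')(0)), Rational(1, 2)) = Pow(Add(-755, Mul(57, Pow(0, 2))), Rational(1, 2)) = Pow(Add(-755, Mul(57, 0)), Rational(1, 2)) = Pow(Add(-755, 0), Rational(1, 2)) = Pow(-755, Rational(1, 2)) = Mul(I, Pow(755, Rational(1, 2)))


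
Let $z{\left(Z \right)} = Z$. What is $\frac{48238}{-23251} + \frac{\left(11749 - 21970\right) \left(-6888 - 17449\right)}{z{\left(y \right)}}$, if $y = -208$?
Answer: $- \frac{5783660872231}{4836208} \approx -1.1959 \cdot 10^{6}$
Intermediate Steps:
$\frac{48238}{-23251} + \frac{\left(11749 - 21970\right) \left(-6888 - 17449\right)}{z{\left(y \right)}} = \frac{48238}{-23251} + \frac{\left(11749 - 21970\right) \left(-6888 - 17449\right)}{-208} = 48238 \left(- \frac{1}{23251}\right) + \left(-10221\right) \left(-24337\right) \left(- \frac{1}{208}\right) = - \frac{48238}{23251} + 248748477 \left(- \frac{1}{208}\right) = - \frac{48238}{23251} - \frac{248748477}{208} = - \frac{5783660872231}{4836208}$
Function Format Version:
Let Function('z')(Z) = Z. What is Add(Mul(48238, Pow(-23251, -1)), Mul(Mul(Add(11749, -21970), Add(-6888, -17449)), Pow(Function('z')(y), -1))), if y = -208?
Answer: Rational(-5783660872231, 4836208) ≈ -1.1959e+6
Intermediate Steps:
Add(Mul(48238, Pow(-23251, -1)), Mul(Mul(Add(11749, -21970), Add(-6888, -17449)), Pow(Function('z')(y), -1))) = Add(Mul(48238, Pow(-23251, -1)), Mul(Mul(Add(11749, -21970), Add(-6888, -17449)), Pow(-208, -1))) = Add(Mul(48238, Rational(-1, 23251)), Mul(Mul(-10221, -24337), Rational(-1, 208))) = Add(Rational(-48238, 23251), Mul(248748477, Rational(-1, 208))) = Add(Rational(-48238, 23251), Rational(-248748477, 208)) = Rational(-5783660872231, 4836208)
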